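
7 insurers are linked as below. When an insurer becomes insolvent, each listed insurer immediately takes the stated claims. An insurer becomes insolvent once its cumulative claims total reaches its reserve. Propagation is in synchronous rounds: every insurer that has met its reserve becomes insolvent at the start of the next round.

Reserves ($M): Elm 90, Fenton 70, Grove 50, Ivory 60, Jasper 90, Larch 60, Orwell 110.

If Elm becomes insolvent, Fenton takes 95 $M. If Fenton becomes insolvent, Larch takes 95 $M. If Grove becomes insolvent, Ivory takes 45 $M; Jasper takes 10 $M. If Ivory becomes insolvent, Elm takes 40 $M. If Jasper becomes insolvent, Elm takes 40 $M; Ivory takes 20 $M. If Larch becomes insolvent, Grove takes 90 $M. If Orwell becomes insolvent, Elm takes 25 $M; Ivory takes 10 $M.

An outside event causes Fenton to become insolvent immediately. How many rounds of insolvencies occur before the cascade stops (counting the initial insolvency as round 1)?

Round 1 — Fenton becomes insolvent (initial).
  Larch: +95 → 95 ≥ 60
Round 2 — Larch becomes insolvent.
  Grove: +90 → 90 ≥ 50
Round 3 — Grove becomes insolvent.
  Ivory: +45 → 45 < 60
  Jasper: +10 → 10 < 90
No further insolvencies.

3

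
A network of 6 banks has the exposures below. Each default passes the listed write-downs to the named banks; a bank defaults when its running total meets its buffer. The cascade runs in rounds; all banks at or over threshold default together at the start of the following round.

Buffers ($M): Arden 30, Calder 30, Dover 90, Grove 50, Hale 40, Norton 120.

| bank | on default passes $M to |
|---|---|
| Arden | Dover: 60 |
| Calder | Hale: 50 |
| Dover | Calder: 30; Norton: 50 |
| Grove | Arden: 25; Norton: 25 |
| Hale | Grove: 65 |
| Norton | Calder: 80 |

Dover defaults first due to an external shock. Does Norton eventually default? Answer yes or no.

Round 1 — Dover defaults (initial).
  Calder: +30 → 30 ≥ 30
  Norton: +50 → 50 < 120
Round 2 — Calder defaults.
  Hale: +50 → 50 ≥ 40
Round 3 — Hale defaults.
  Grove: +65 → 65 ≥ 50
Round 4 — Grove defaults.
  Arden: +25 → 25 < 30
  Norton: +25 → 75 < 120
No further defaults.

no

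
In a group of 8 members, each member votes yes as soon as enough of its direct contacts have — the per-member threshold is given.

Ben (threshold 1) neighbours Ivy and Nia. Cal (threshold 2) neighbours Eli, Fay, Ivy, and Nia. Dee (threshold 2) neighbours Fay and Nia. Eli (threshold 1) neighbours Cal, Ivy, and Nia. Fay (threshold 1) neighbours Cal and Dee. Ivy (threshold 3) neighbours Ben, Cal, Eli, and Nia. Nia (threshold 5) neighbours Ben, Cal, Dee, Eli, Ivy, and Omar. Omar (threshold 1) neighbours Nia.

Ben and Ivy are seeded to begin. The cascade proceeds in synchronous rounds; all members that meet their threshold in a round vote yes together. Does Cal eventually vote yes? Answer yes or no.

Round 1 — Ben, Ivy vote yes (initial).
Round 2 — checking thresholds:
  Cal: 1 of 4 neighbours < 2, not yet.
  Eli: 1 of 3 neighbours ≥ 1, votes yes.
  Nia: 2 of 6 neighbours < 5, not yet.
Round 3 — checking thresholds:
  Cal: 2 of 4 neighbours ≥ 2, votes yes.
  Nia: 3 of 6 neighbours < 5, not yet.
Round 4 — checking thresholds:
  Fay: 1 of 2 neighbours ≥ 1, votes yes.
  Nia: 4 of 6 neighbours < 5, not yet.
Round 5 — no new yes votes; cascade stops.

yes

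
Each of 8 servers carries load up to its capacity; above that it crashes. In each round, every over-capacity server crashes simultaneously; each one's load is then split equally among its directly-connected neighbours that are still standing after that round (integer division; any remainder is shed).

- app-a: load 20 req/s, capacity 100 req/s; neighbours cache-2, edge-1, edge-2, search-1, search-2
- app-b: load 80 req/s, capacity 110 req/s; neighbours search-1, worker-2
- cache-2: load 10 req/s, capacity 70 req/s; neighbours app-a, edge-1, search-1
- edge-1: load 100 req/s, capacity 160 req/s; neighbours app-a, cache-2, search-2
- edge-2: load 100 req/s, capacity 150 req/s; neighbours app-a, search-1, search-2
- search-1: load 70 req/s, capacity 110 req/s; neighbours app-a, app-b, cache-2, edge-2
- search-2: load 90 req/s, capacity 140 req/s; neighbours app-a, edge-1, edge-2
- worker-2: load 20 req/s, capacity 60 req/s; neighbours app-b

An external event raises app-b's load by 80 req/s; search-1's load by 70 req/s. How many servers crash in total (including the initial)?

Round 1 — app-b at 160 > 110; search-1 at 140 > 110. app-b, search-1 crash.
  app-b sheds 160 req/s to worker-2: 160 each.
    worker-2: 20+160 = 180 > 60
  search-1 sheds 140 req/s to app-a, cache-2, edge-2: 46 each (2 lost).
    app-a: 20+46 = 66 ≤ 100
    cache-2: 10+46 = 56 ≤ 70
    edge-2: 100+46 = 146 ≤ 150
Round 2 — worker-2 crashes.
  worker-2 sheds 180 req/s: no online neighbours, lost.
No further crashes.

3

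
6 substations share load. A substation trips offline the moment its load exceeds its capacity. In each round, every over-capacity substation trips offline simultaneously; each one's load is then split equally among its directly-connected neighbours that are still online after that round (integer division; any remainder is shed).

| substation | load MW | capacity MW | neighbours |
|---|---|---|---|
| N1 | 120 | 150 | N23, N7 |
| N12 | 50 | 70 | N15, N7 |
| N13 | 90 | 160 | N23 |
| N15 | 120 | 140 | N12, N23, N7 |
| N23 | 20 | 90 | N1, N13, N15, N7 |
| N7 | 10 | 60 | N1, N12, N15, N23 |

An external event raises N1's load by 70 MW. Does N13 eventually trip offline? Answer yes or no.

no

Round 1 — N1 at 190 > 150. N1 trips offline.
  N1 sheds 190 MW to N23, N7: 95 each.
    N23: 20+95 = 115 > 90
    N7: 10+95 = 105 > 60
Round 2 — N23, N7 trip offline.
  N23 sheds 115 MW to N13, N15: 57 each (1 lost).
    N13: 90+57 = 147 ≤ 160
    N15: 120+57 = 177 > 140
  N7 sheds 105 MW to N12, N15: 52 each (1 lost).
    N12: 50+52 = 102 > 70
    N15: 177+52 = 229 > 140
Round 3 — N12, N15 trip offline.
  N12 sheds 102 MW: no online neighbours, lost.
  N15 sheds 229 MW: no online neighbours, lost.
No further trips.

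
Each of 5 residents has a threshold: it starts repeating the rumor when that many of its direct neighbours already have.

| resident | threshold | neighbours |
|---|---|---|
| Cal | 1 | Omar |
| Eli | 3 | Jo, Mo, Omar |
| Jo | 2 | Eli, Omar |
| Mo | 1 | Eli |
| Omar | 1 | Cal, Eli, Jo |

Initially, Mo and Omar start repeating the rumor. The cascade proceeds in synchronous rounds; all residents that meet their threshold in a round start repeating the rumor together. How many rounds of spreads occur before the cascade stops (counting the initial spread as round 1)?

Round 1 — Mo, Omar start repeating the rumor (initial).
Round 2 — checking thresholds:
  Cal: 1 of 1 neighbours ≥ 1, starts repeating the rumor.
  Eli: 2 of 3 neighbours < 3, not yet.
  Jo: 1 of 2 neighbours < 2, not yet.
Round 3 — no new spreads; cascade stops.

2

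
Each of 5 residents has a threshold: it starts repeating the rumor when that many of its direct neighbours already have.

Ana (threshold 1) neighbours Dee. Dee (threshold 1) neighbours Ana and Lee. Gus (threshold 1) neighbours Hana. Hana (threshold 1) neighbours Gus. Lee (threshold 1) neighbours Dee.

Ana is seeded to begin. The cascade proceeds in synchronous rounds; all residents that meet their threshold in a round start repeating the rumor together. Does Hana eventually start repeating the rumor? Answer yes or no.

no

Round 1 — Ana starts repeating the rumor (initial).
Round 2 — checking thresholds:
  Dee: 1 of 2 neighbours ≥ 1, starts repeating the rumor.
Round 3 — checking thresholds:
  Lee: 1 of 1 neighbours ≥ 1, starts repeating the rumor.
Round 4 — no new spreads; cascade stops.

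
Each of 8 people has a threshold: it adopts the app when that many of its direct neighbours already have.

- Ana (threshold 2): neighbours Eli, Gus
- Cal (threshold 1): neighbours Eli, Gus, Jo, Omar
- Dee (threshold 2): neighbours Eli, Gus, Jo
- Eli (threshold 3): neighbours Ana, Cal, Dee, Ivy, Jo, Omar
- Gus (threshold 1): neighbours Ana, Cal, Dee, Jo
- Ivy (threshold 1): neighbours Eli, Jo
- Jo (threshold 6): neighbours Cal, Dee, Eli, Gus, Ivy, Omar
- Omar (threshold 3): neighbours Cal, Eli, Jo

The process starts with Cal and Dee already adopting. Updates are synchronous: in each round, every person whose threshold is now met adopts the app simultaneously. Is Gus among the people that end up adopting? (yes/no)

yes

Round 1 — Cal, Dee adopt the app (initial).
Round 2 — checking thresholds:
  Eli: 2 of 6 neighbours < 3, below threshold.
  Gus: 2 of 4 neighbours ≥ 1, adopts the app.
  Jo: 2 of 6 neighbours < 6, below threshold.
  Omar: 1 of 3 neighbours < 3, below threshold.
Round 3 — no new adoptions; cascade stops.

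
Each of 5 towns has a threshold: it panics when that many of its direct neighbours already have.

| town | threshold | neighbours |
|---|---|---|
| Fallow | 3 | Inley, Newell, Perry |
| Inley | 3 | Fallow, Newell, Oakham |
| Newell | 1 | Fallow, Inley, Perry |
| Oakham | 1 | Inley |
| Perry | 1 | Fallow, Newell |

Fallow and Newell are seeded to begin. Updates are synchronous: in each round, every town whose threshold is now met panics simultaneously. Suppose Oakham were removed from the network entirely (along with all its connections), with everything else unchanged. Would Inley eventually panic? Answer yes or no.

no

With Oakham removed:
Round 1 — Fallow, Newell panic (initial).
Round 2 — checking thresholds:
  Inley: 2 of 2 neighbours < 3, not yet.
  Perry: 2 of 2 neighbours ≥ 1, panics.
Round 3 — no new panics; cascade stops.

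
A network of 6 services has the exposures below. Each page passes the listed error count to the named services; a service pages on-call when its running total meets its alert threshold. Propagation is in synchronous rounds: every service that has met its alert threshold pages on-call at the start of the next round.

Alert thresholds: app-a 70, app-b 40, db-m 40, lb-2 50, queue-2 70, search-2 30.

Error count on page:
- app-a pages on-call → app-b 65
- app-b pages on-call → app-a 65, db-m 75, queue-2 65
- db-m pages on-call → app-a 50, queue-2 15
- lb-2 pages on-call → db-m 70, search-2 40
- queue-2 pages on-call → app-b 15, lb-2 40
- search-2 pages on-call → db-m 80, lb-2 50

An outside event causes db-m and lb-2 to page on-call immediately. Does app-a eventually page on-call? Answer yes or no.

no

Round 1 — db-m, lb-2 page on-call (initial).
  app-a: +50 → 50 < 70
  queue-2: +15 → 15 < 70
  search-2: +40 → 40 ≥ 30
Round 2 — search-2 pages on-call.
No further pages.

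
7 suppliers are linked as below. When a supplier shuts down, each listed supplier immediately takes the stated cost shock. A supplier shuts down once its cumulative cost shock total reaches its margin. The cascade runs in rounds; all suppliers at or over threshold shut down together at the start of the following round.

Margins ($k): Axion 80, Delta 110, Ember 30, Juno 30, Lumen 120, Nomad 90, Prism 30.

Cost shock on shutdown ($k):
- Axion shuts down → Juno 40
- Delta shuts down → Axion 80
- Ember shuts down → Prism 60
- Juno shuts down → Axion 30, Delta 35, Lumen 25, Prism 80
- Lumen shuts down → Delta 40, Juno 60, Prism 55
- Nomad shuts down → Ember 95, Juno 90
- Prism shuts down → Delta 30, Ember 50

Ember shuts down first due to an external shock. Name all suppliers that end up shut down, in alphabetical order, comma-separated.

Round 1 — Ember shuts down (initial).
  Prism: +60 → 60 ≥ 30
Round 2 — Prism shuts down.
  Delta: +30 → 30 < 110
No further shutdowns.

Ember, Prism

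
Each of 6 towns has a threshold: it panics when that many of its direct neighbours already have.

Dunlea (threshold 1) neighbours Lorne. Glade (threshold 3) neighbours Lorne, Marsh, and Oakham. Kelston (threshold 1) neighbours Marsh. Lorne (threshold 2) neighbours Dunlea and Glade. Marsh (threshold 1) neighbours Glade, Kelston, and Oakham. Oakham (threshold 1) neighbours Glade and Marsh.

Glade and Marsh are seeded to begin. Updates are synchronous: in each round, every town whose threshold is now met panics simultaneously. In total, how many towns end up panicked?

4

Round 1 — Glade, Marsh panic (initial).
Round 2 — checking thresholds:
  Kelston: 1 of 1 neighbours ≥ 1, panics.
  Lorne: 1 of 2 neighbours < 2, below threshold.
  Oakham: 2 of 2 neighbours ≥ 1, panics.
Round 3 — no new panics; cascade stops.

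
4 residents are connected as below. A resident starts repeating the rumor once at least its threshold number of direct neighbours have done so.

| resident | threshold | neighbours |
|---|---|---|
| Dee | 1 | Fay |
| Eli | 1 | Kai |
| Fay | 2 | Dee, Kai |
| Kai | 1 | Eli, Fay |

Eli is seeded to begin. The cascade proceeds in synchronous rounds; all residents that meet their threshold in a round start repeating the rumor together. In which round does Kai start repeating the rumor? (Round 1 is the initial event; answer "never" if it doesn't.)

2

Round 1 — Eli starts repeating the rumor (initial).
Round 2 — checking thresholds:
  Kai: 1 of 2 neighbours ≥ 1, starts repeating the rumor.
Round 3 — no new spreads; cascade stops.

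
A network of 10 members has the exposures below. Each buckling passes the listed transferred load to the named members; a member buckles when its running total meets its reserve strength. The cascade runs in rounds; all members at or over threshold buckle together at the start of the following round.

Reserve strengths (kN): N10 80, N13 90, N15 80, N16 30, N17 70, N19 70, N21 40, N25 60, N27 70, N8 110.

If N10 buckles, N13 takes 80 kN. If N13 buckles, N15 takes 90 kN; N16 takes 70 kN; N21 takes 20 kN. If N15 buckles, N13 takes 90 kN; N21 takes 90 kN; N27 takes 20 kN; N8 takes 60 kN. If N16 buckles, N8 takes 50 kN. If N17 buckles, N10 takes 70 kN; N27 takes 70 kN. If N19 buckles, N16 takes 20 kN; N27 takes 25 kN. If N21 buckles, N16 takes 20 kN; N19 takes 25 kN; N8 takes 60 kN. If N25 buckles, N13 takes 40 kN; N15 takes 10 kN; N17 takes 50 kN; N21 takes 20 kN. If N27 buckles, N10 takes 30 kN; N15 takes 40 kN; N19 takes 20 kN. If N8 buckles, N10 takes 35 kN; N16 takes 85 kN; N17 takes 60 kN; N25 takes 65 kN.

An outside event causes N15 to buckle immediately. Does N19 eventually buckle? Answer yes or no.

Round 1 — N15 buckles (initial).
  N13: +90 → 90 ≥ 90
  N21: +90 → 90 ≥ 40
  N27: +20 → 20 < 70
  N8: +60 → 60 < 110
Round 2 — N13, N21 buckle.
  N16: +70+20 → 90 ≥ 30
  N19: +25 → 25 < 70
  N8: +60 → 120 ≥ 110
Round 3 — N16, N8 buckle.
  N10: +35 → 35 < 80
  N17: +60 → 60 < 70
  N25: +65 → 65 ≥ 60
Round 4 — N25 buckles.
  N17: +50 → 110 ≥ 70
Round 5 — N17 buckles.
  N10: +70 → 105 ≥ 80
  N27: +70 → 90 ≥ 70
Round 6 — N10, N27 buckle.
  N19: +20 → 45 < 70
No further bucklings.

no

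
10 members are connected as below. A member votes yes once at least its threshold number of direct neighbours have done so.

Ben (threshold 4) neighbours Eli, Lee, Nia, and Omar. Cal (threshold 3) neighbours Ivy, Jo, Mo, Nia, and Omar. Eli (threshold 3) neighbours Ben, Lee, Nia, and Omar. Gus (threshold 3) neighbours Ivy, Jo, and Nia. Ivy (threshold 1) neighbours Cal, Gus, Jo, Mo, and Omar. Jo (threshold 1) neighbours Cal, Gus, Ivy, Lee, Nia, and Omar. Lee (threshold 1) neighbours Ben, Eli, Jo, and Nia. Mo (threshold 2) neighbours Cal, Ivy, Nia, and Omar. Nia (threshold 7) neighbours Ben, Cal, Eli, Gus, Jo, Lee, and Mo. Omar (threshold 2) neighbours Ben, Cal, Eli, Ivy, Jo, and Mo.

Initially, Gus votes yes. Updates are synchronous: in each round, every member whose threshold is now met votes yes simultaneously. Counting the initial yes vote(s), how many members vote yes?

Round 1 — Gus votes yes (initial).
Round 2 — checking thresholds:
  Ivy: 1 of 5 neighbours ≥ 1, votes yes.
  Jo: 1 of 6 neighbours ≥ 1, votes yes.
  Nia: 1 of 7 neighbours < 7, below threshold.
Round 3 — checking thresholds:
  Cal: 2 of 5 neighbours < 3, below threshold.
  Lee: 1 of 4 neighbours ≥ 1, votes yes.
  Mo: 1 of 4 neighbours < 2, below threshold.
  Nia: 2 of 7 neighbours < 7, below threshold.
  Omar: 2 of 6 neighbours ≥ 2, votes yes.
Round 4 — checking thresholds:
  Ben: 2 of 4 neighbours < 4, below threshold.
  Cal: 3 of 5 neighbours ≥ 3, votes yes.
  Eli: 2 of 4 neighbours < 3, below threshold.
  Mo: 2 of 4 neighbours ≥ 2, votes yes.
  Nia: 3 of 7 neighbours < 7, below threshold.
Round 5 — no new yes votes; cascade stops.

7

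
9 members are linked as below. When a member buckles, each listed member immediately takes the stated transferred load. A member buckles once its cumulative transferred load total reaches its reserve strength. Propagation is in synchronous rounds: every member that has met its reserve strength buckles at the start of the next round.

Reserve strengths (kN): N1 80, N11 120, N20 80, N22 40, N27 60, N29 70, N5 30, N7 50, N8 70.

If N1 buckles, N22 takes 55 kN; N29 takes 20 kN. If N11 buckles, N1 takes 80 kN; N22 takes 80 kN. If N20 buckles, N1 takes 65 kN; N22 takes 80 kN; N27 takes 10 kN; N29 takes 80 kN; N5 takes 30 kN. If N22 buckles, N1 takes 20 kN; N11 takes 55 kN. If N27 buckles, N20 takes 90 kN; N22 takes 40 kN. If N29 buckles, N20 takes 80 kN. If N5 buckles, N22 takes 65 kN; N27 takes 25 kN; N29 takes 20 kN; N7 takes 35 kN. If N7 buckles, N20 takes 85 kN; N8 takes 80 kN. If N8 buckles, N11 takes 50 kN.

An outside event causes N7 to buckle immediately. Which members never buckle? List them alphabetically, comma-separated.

Round 1 — N7 buckles (initial).
  N20: +85 → 85 ≥ 80
  N8: +80 → 80 ≥ 70
Round 2 — N20, N8 buckle.
  N1: +65 → 65 < 80
  N11: +50 → 50 < 120
  N22: +80 → 80 ≥ 40
  N27: +10 → 10 < 60
  N29: +80 → 80 ≥ 70
  N5: +30 → 30 ≥ 30
Round 3 — N22, N29, N5 buckle.
  N1: +20 → 85 ≥ 80
  N11: +55 → 105 < 120
  N27: +25 → 35 < 60
Round 4 — N1 buckles.
No further bucklings.

N11, N27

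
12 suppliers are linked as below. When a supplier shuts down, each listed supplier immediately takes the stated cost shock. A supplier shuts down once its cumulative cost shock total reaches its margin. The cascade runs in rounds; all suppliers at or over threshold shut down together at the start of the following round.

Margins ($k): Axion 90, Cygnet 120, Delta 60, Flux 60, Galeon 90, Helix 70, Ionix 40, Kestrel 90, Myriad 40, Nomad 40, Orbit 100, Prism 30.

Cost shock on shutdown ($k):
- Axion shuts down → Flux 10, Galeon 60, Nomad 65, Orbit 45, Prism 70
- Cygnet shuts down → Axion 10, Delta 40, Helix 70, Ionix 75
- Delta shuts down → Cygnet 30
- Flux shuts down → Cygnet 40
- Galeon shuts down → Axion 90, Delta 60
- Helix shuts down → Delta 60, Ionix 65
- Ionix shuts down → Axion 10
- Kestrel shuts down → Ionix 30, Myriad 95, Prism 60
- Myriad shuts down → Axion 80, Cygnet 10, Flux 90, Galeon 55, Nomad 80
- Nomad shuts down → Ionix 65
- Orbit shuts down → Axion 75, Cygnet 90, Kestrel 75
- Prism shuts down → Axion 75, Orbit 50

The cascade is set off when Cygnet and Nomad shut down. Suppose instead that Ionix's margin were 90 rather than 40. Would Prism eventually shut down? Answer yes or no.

no

With Ionix's margin at 90:
Round 1 — Cygnet, Nomad shut down (initial).
  Axion: +10 → 10 < 90
  Delta: +40 → 40 < 60
  Helix: +70 → 70 ≥ 70
  Ionix: +75+65 → 140 ≥ 90
Round 2 — Helix, Ionix shut down.
  Axion: +10 → 20 < 90
  Delta: +60 → 100 ≥ 60
Round 3 — Delta shuts down.
No further shutdowns.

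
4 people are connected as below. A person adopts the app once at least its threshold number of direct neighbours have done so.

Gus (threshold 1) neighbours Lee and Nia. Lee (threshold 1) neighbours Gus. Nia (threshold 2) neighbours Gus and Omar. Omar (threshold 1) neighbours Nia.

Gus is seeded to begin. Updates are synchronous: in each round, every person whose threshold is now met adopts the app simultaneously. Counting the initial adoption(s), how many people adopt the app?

Round 1 — Gus adopts the app (initial).
Round 2 — checking thresholds:
  Lee: 1 of 1 neighbours ≥ 1, adopts the app.
  Nia: 1 of 2 neighbours < 2, holds.
Round 3 — no new adoptions; cascade stops.

2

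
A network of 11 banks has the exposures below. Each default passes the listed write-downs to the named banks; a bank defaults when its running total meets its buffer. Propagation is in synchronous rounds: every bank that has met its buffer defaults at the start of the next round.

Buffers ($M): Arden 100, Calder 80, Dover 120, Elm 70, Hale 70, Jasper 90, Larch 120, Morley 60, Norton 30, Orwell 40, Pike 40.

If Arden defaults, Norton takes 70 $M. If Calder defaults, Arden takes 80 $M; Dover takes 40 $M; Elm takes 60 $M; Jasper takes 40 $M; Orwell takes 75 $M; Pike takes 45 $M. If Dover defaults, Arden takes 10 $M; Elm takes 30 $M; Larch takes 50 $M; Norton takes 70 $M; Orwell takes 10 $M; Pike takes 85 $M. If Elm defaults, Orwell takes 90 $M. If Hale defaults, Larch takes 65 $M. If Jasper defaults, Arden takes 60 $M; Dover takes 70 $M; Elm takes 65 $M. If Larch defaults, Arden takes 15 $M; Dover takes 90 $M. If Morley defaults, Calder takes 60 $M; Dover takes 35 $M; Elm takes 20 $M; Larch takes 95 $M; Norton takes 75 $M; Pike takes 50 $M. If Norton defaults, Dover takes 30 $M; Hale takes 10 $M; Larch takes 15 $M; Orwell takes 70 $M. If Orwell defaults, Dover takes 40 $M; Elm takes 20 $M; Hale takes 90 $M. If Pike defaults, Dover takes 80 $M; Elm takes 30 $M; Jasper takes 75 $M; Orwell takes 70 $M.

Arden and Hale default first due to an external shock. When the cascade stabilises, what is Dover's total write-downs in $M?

70

Round 1 — Arden, Hale default (initial).
  Larch: +65 → 65 < 120
  Norton: +70 → 70 ≥ 30
Round 2 — Norton defaults.
  Dover: +30 → 30 < 120
  Larch: +15 → 80 < 120
  Orwell: +70 → 70 ≥ 40
Round 3 — Orwell defaults.
  Dover: +40 → 70 < 120
  Elm: +20 → 20 < 70
No further defaults.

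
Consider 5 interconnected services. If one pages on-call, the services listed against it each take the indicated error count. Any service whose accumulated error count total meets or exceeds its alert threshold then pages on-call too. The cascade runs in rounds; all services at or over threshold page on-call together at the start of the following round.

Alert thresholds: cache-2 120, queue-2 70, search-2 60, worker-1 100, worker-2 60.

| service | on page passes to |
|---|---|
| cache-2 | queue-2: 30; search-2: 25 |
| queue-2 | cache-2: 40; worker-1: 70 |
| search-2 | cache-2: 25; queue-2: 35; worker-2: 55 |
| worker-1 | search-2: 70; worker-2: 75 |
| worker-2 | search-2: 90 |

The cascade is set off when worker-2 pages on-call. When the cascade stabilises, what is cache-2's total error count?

Round 1 — worker-2 pages on-call (initial).
  search-2: +90 → 90 ≥ 60
Round 2 — search-2 pages on-call.
  cache-2: +25 → 25 < 120
  queue-2: +35 → 35 < 70
No further pages.

25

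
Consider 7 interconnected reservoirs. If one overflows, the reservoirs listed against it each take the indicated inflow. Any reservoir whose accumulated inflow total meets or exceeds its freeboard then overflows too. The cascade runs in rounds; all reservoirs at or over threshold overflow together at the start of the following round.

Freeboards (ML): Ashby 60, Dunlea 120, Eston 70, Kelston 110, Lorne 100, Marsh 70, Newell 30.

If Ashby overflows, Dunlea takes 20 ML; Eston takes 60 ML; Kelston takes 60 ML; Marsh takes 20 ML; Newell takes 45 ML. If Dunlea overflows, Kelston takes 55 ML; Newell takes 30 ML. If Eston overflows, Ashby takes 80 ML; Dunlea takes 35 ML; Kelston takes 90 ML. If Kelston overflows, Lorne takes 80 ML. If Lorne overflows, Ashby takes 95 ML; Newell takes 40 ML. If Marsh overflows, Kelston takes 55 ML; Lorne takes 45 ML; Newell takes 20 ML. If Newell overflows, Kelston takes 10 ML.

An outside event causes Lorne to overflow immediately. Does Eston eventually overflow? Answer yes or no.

no

Round 1 — Lorne overflows (initial).
  Ashby: +95 → 95 ≥ 60
  Newell: +40 → 40 ≥ 30
Round 2 — Ashby, Newell overflow.
  Dunlea: +20 → 20 < 120
  Eston: +60 → 60 < 70
  Kelston: +60+10 → 70 < 110
  Marsh: +20 → 20 < 70
No further overflows.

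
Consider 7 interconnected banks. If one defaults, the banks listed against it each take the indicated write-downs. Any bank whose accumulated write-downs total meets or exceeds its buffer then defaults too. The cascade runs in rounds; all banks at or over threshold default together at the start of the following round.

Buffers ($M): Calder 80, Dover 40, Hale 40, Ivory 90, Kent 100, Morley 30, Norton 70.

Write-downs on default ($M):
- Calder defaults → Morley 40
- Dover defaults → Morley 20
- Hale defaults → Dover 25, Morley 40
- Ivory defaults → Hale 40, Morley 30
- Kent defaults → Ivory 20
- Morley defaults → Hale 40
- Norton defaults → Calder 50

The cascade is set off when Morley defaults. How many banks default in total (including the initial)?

Round 1 — Morley defaults (initial).
  Hale: +40 → 40 ≥ 40
Round 2 — Hale defaults.
  Dover: +25 → 25 < 40
No further defaults.

2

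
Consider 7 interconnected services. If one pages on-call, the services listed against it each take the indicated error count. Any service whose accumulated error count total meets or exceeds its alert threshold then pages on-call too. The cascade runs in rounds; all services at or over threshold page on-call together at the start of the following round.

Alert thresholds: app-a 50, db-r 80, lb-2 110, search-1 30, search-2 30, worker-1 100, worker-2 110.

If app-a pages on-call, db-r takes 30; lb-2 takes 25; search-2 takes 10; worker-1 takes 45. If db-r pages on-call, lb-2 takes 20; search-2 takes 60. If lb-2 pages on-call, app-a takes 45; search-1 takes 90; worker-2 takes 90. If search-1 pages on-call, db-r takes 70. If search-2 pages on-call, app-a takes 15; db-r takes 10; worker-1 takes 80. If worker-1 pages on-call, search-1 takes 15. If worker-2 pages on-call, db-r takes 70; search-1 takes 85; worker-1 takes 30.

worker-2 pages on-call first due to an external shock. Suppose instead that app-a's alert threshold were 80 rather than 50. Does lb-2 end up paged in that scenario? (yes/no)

With app-a's alert threshold at 80:
Round 1 — worker-2 pages on-call (initial).
  db-r: +70 → 70 < 80
  search-1: +85 → 85 ≥ 30
  worker-1: +30 → 30 < 100
Round 2 — search-1 pages on-call.
  db-r: +70 → 140 ≥ 80
Round 3 — db-r pages on-call.
  lb-2: +20 → 20 < 110
  search-2: +60 → 60 ≥ 30
Round 4 — search-2 pages on-call.
  app-a: +15 → 15 < 80
  worker-1: +80 → 110 ≥ 100
Round 5 — worker-1 pages on-call.
No further pages.

no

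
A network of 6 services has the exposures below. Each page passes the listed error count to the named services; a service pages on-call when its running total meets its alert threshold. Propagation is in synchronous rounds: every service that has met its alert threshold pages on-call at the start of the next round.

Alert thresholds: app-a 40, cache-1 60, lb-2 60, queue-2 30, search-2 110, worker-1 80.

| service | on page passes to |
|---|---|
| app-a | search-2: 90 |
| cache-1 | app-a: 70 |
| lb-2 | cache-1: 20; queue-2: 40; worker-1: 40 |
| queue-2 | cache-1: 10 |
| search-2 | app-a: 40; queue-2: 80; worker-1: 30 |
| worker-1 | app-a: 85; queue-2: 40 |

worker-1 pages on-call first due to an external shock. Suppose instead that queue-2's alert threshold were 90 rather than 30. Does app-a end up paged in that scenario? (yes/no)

With queue-2's alert threshold at 90:
Round 1 — worker-1 pages on-call (initial).
  app-a: +85 → 85 ≥ 40
  queue-2: +40 → 40 < 90
Round 2 — app-a pages on-call.
  search-2: +90 → 90 < 110
No further pages.

yes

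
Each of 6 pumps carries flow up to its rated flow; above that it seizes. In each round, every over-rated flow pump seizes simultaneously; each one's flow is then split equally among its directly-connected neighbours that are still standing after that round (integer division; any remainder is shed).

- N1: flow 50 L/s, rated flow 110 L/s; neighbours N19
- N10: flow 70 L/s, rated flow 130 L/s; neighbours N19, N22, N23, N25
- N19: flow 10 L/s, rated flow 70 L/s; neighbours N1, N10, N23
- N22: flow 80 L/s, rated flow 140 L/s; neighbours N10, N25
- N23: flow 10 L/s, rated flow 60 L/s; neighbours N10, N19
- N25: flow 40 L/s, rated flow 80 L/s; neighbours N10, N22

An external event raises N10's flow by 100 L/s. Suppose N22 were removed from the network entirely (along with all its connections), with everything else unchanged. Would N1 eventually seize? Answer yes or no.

With N22 removed:
Round 1 — N10 at 170 > 130. N10 seizes.
  N10 sheds 170 L/s to N19, N23, N25: 56 each (2 lost).
    N19: 10+56 = 66 ≤ 70
    N23: 10+56 = 66 > 60
    N25: 40+56 = 96 > 80
Round 2 — N23, N25 seize.
  N23 sheds 66 L/s to N19: 66 each.
    N19: 66+66 = 132 > 70
  N25 sheds 96 L/s: no online neighbours, lost.
Round 3 — N19 seizes.
  N19 sheds 132 L/s to N1: 132 each.
    N1: 50+132 = 182 > 110
Round 4 — N1 seizes.
  N1 sheds 182 L/s: no online neighbours, lost.
No further seizures.

yes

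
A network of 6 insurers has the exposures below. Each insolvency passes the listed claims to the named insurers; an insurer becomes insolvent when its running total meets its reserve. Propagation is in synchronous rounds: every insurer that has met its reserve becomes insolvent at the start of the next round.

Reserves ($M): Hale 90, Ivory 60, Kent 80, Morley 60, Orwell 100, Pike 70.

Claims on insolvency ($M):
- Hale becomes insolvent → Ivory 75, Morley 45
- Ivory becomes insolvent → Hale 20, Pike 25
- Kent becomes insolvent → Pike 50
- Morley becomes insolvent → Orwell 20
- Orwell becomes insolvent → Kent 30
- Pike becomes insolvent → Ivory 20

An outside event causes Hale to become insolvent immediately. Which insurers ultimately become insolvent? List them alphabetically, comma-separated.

Round 1 — Hale becomes insolvent (initial).
  Ivory: +75 → 75 ≥ 60
  Morley: +45 → 45 < 60
Round 2 — Ivory becomes insolvent.
  Pike: +25 → 25 < 70
No further insolvencies.

Hale, Ivory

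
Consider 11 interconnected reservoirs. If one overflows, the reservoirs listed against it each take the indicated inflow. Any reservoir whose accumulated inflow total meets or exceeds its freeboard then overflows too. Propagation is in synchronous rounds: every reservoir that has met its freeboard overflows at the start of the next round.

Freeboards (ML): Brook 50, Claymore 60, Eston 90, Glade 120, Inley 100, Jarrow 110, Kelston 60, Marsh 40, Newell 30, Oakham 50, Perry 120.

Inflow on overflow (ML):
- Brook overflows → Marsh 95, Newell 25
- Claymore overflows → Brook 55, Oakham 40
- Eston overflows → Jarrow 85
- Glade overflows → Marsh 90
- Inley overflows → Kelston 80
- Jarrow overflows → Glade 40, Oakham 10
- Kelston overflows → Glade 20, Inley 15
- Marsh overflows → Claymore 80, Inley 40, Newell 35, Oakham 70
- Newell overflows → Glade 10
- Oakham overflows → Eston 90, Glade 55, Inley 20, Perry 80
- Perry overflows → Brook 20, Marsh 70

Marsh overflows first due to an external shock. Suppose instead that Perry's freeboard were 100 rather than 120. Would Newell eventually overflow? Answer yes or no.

With Perry's freeboard at 100:
Round 1 — Marsh overflows (initial).
  Claymore: +80 → 80 ≥ 60
  Inley: +40 → 40 < 100
  Newell: +35 → 35 ≥ 30
  Oakham: +70 → 70 ≥ 50
Round 2 — Claymore, Newell, Oakham overflow.
  Brook: +55 → 55 ≥ 50
  Eston: +90 → 90 ≥ 90
  Glade: +10+55 → 65 < 120
  Inley: +20 → 60 < 100
  Perry: +80 → 80 < 100
Round 3 — Brook, Eston overflow.
  Jarrow: +85 → 85 < 110
No further overflows.

yes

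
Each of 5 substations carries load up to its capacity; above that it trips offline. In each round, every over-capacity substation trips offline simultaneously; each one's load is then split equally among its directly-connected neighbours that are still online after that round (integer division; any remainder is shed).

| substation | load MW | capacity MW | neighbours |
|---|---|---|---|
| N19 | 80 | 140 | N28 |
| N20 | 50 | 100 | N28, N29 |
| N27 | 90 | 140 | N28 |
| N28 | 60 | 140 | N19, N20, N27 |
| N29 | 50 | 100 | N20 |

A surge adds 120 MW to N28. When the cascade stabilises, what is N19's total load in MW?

140

Round 1 — N28 at 180 > 140. N28 trips offline.
  N28 sheds 180 MW to N19, N20, N27: 60 each.
    N19: 80+60 = 140 ≤ 140
    N20: 50+60 = 110 > 100
    N27: 90+60 = 150 > 140
Round 2 — N20, N27 trip offline.
  N20 sheds 110 MW to N29: 110 each.
    N29: 50+110 = 160 > 100
  N27 sheds 150 MW: no online neighbours, lost.
Round 3 — N29 trips offline.
  N29 sheds 160 MW: no online neighbours, lost.
No further trips.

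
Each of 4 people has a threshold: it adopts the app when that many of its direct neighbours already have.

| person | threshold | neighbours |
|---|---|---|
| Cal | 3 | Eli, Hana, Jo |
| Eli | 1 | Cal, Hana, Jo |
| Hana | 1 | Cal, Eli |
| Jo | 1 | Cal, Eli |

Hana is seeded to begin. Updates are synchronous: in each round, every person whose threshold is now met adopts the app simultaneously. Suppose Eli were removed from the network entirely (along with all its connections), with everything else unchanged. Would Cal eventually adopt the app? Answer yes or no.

With Eli removed:
Round 1 — Hana adopts the app (initial).
Round 2 — no new adoptions; cascade stops.

no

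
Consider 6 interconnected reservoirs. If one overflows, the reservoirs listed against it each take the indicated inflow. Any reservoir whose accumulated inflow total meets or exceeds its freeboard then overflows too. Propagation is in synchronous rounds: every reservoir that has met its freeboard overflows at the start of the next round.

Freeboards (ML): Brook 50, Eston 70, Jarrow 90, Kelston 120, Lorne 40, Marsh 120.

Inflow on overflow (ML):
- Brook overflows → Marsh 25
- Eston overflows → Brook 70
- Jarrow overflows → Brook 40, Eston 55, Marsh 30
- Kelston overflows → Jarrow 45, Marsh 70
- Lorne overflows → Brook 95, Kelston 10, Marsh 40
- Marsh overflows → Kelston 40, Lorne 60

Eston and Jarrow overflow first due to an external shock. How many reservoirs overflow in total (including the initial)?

3

Round 1 — Eston, Jarrow overflow (initial).
  Brook: +70+40 → 110 ≥ 50
  Marsh: +30 → 30 < 120
Round 2 — Brook overflows.
  Marsh: +25 → 55 < 120
No further overflows.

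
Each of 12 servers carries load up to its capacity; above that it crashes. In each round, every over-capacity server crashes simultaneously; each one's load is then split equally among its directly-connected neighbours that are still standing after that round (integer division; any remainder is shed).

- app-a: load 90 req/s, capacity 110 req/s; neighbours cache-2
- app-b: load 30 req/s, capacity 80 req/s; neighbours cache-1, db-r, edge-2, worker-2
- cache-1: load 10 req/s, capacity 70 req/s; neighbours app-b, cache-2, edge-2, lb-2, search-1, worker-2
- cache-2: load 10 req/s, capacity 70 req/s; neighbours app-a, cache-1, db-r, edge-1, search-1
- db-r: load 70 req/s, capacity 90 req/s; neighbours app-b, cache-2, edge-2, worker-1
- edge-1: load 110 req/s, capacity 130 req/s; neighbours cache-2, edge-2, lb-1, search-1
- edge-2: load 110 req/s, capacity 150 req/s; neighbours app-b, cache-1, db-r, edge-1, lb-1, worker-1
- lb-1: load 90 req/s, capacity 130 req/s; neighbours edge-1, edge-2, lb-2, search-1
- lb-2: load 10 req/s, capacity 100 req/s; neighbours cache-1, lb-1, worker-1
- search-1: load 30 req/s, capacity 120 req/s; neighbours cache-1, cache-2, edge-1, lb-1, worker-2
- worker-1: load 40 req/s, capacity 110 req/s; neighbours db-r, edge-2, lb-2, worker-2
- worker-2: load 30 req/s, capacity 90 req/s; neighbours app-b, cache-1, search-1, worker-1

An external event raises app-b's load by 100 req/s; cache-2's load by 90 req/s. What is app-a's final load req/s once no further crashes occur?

110

Round 1 — app-b at 130 > 80; cache-2 at 100 > 70. app-b, cache-2 crash.
  app-b sheds 130 req/s to cache-1, db-r, edge-2, worker-2: 32 each (2 lost).
    cache-1: 10+32 = 42 ≤ 70
    db-r: 70+32 = 102 > 90
    edge-2: 110+32 = 142 ≤ 150
    worker-2: 30+32 = 62 ≤ 90
  cache-2 sheds 100 req/s to app-a, cache-1, db-r, edge-1, search-1: 20 each.
    app-a: 90+20 = 110 ≤ 110
    cache-1: 42+20 = 62 ≤ 70
    db-r: 102+20 = 122 > 90
    edge-1: 110+20 = 130 ≤ 130
    search-1: 30+20 = 50 ≤ 120
Round 2 — db-r crashes.
  db-r sheds 122 req/s to edge-2, worker-1: 61 each.
    edge-2: 142+61 = 203 > 150
    worker-1: 40+61 = 101 ≤ 110
Round 3 — edge-2 crashes.
  edge-2 sheds 203 req/s to cache-1, edge-1, lb-1, worker-1: 50 each (3 lost).
    cache-1: 62+50 = 112 > 70
    edge-1: 130+50 = 180 > 130
    lb-1: 90+50 = 140 > 130
    worker-1: 101+50 = 151 > 110
Round 4 — cache-1, edge-1, lb-1, worker-1 crash.
  cache-1 sheds 112 req/s to lb-2, search-1, worker-2: 37 each (1 lost).
    lb-2: 10+37 = 47 ≤ 100
    search-1: 50+37 = 87 ≤ 120
    worker-2: 62+37 = 99 > 90
  edge-1 sheds 180 req/s to search-1: 180 each.
    search-1: 87+180 = 267 > 120
  lb-1 sheds 140 req/s to lb-2, search-1: 70 each.
    lb-2: 47+70 = 117 > 100
    search-1: 267+70 = 337 > 120
  worker-1 sheds 151 req/s to lb-2, worker-2: 75 each (1 lost).
    lb-2: 117+75 = 192 > 100
    worker-2: 99+75 = 174 > 90
Round 5 — lb-2, search-1, worker-2 crash.
  lb-2 sheds 192 req/s: no online neighbours, lost.
  search-1 sheds 337 req/s: no online neighbours, lost.
  worker-2 sheds 174 req/s: no online neighbours, lost.
No further crashes.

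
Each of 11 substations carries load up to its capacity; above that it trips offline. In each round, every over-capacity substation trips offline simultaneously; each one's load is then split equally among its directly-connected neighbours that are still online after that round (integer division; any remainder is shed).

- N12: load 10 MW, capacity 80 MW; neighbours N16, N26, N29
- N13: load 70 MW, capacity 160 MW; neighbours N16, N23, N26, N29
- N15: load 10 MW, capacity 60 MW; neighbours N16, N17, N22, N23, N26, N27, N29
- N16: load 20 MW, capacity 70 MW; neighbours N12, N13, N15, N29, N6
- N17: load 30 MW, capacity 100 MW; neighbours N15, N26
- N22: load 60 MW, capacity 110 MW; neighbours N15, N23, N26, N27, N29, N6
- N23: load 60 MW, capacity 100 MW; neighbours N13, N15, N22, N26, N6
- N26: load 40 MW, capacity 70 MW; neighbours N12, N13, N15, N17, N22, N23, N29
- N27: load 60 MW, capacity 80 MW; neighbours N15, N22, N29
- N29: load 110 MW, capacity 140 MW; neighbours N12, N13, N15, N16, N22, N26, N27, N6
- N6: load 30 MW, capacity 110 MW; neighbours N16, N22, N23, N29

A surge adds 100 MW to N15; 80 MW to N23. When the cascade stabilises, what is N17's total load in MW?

71

Round 1 — N15 at 110 > 60; N23 at 140 > 100. N15, N23 trip offline.
  N15 sheds 110 MW to N16, N17, N22, N26, N27, N29: 18 each (2 lost).
    N16: 20+18 = 38 ≤ 70
    N17: 30+18 = 48 ≤ 100
    N22: 60+18 = 78 ≤ 110
    N26: 40+18 = 58 ≤ 70
    N27: 60+18 = 78 ≤ 80
    N29: 110+18 = 128 ≤ 140
  N23 sheds 140 MW to N13, N22, N26, N6: 35 each.
    N13: 70+35 = 105 ≤ 160
    N22: 78+35 = 113 > 110
    N26: 58+35 = 93 > 70
    N6: 30+35 = 65 ≤ 110
Round 2 — N22, N26 trip offline.
  N22 sheds 113 MW to N27, N29, N6: 37 each (2 lost).
    N27: 78+37 = 115 > 80
    N29: 128+37 = 165 > 140
    N6: 65+37 = 102 ≤ 110
  N26 sheds 93 MW to N12, N13, N17, N29: 23 each (1 lost).
    N12: 10+23 = 33 ≤ 80
    N13: 105+23 = 128 ≤ 160
    N17: 48+23 = 71 ≤ 100
    N29: 165+23 = 188 > 140
Round 3 — N27, N29 trip offline.
  N27 sheds 115 MW: no online neighbours, lost.
  N29 sheds 188 MW to N12, N13, N16, N6: 47 each.
    N12: 33+47 = 80 ≤ 80
    N13: 128+47 = 175 > 160
    N16: 38+47 = 85 > 70
    N6: 102+47 = 149 > 110
Round 4 — N13, N16, N6 trip offline.
  N13 sheds 175 MW: no online neighbours, lost.
  N16 sheds 85 MW to N12: 85 each.
    N12: 80+85 = 165 > 80
  N6 sheds 149 MW: no online neighbours, lost.
Round 5 — N12 trips offline.
  N12 sheds 165 MW: no online neighbours, lost.
No further trips.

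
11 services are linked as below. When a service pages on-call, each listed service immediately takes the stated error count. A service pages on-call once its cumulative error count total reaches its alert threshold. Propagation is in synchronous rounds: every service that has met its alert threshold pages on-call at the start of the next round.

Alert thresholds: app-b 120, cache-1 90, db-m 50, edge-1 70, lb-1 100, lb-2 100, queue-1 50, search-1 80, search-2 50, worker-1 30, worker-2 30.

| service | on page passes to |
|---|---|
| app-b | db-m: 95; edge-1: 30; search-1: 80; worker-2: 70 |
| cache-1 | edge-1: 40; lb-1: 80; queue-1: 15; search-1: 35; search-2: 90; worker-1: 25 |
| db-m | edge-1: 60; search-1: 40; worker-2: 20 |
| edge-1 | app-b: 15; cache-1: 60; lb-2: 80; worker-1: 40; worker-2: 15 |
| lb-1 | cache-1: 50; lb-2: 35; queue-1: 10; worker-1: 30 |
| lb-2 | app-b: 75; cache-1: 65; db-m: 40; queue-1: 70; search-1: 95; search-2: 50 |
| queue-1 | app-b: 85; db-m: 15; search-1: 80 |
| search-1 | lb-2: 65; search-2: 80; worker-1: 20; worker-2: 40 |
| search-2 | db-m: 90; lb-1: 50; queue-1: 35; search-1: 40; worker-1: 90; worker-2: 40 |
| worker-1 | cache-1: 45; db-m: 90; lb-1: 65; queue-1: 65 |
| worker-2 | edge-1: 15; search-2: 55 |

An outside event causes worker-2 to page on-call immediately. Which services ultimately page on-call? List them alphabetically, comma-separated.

Round 1 — worker-2 pages on-call (initial).
  edge-1: +15 → 15 < 70
  search-2: +55 → 55 ≥ 50
Round 2 — search-2 pages on-call.
  db-m: +90 → 90 ≥ 50
  lb-1: +50 → 50 < 100
  queue-1: +35 → 35 < 50
  search-1: +40 → 40 < 80
  worker-1: +90 → 90 ≥ 30
Round 3 — db-m, worker-1 page on-call.
  cache-1: +45 → 45 < 90
  edge-1: +60 → 75 ≥ 70
  lb-1: +65 → 115 ≥ 100
  queue-1: +65 → 100 ≥ 50
  search-1: +40 → 80 ≥ 80
Round 4 — edge-1, lb-1, queue-1, search-1 page on-call.
  app-b: +15+85 → 100 < 120
  cache-1: +60+50 → 155 ≥ 90
  lb-2: +80+35+65 → 180 ≥ 100
Round 5 — cache-1, lb-2 page on-call.
  app-b: +75 → 175 ≥ 120
Round 6 — app-b pages on-call.
No further pages.

app-b, cache-1, db-m, edge-1, lb-1, lb-2, queue-1, search-1, search-2, worker-1, worker-2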